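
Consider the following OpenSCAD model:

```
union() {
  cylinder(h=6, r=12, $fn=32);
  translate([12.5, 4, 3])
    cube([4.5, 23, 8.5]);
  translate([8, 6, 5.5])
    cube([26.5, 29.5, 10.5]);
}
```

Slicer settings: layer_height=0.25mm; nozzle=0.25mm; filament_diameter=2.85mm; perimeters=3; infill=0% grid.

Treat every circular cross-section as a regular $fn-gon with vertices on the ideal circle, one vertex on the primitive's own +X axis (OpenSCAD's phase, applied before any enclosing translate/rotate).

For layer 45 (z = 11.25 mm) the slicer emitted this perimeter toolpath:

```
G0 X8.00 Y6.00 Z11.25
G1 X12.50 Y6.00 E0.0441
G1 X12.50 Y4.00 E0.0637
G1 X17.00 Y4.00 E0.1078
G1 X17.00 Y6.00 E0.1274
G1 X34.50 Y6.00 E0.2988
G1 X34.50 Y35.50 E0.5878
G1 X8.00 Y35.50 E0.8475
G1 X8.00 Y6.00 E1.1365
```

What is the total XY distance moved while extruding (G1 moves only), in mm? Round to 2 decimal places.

116.00 mm

Sum the Euclidean lengths of each G1 segment: total = 116.00 mm.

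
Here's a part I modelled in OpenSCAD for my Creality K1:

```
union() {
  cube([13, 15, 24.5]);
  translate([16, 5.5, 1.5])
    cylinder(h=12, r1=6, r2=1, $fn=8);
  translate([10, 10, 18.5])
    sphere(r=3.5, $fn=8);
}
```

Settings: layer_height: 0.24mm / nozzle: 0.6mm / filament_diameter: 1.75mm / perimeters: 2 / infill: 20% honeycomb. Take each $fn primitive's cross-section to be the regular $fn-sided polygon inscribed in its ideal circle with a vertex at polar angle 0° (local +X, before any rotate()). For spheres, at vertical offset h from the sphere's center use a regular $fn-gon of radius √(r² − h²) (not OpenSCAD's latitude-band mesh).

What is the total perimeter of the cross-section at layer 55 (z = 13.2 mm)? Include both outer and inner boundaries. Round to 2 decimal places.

At z = 13.2 mm: the 13×15 cube contributes its full rectangle (perimeter 56.00 mm); the cone at (16, 5.5) (r1=6→r2=1) has section circumradius 1.125 here — a regular 8-gon (perimeter = 2·8·1.125·sin(180°/8) = 6.89 mm); the sphere at (10, 10) is not intersected at this z (|z−center|=5.300 > r=3.5); Combining (union): the 2 present regions are separate (no shared area or edge), so areas and boundary lengths simply add and each stays a separate island — boundary = 62.89 mm. Overall, the cross-section has 2 separate islands. Total boundary length (outer) = 62.89 mm.

62.89 mm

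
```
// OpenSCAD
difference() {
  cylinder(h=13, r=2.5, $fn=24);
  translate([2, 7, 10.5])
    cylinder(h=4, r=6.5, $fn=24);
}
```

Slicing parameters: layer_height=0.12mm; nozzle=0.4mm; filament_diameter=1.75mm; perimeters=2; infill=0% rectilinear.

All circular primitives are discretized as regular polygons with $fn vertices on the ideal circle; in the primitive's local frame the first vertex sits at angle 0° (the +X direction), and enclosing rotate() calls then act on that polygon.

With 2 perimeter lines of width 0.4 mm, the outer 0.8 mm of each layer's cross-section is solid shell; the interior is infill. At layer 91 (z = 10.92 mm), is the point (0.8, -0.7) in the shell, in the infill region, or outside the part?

infill

At z = 10.92 mm: the r=2.5 cylinder gives a regular 24-gon of circumradius 2.5 (constant along its height); the cylinder at (2, 7): section is a regular 24-gon, circumradius r=6.5; Subtracting the remaining from the first: starting from the r=2.5 cylinder, the r=6.5 cylinder at (2, 7) partially overlaps it — only the 5.12 mm² overlap (of its 131.22 mm²) is removed, clipping the outline — 1 connected region. Overall, the cross-section is a single solid region. The nearest boundary edge runs (0.32, 0.72)→(2.00, 0.50); distance from the point to it = 1.35 mm. The point is inside the cross-section and 1.35 mm from the nearest boundary — more than the 0.8 mm shell width (2 × 0.4), so it's in the infill interior.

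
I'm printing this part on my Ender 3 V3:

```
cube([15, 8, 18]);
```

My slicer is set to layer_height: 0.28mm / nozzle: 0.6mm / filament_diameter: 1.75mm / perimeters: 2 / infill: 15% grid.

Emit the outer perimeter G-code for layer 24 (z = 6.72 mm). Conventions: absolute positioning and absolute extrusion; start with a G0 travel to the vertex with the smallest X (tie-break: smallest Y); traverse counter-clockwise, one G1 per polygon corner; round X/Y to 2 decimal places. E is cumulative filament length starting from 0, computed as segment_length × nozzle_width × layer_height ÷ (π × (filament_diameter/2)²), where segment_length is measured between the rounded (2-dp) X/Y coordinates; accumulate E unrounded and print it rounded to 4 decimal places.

At z = 6.72 mm: the 15×8 cube contributes its full rectangle. The outline is a single polygon with 4 vertices. Extrusion per mm of travel: 0.6 × 0.28 / (π × 0.875²) = 0.069846. Accumulating E over each segment gives final E = 3.2129.

G0 X0.00 Y0.00 Z6.72
G1 X15.00 Y0.00 E1.0477
G1 X15.00 Y8.00 E1.6065
G1 X0.00 Y8.00 E2.6542
G1 X0.00 Y0.00 E3.2129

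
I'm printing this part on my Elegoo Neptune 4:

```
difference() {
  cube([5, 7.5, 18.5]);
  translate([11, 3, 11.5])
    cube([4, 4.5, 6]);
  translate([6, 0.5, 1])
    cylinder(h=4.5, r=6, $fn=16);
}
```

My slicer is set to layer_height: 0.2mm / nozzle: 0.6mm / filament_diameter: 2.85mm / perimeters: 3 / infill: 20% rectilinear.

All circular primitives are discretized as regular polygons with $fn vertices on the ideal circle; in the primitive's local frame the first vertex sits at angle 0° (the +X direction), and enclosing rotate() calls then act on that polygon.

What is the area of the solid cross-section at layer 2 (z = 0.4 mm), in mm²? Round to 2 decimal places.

37.50 mm²

At z = 0.4 mm: the cube (footprint 5×7.5) is included at this height (area 37.50 mm²); the cube at (11, 3) is not intersected at this z (z outside [11.5, 17.5]); the cylinder at (6, 0.5) is not intersected at this z (z outside [1, 5.5]); After the difference (first − rest): none of the subtracted shapes is present at this height, so the 5×7.5 cube is unchanged — area = 37.50 mm². Overall, the cross-section is a single solid region. Net area = 37.50 mm².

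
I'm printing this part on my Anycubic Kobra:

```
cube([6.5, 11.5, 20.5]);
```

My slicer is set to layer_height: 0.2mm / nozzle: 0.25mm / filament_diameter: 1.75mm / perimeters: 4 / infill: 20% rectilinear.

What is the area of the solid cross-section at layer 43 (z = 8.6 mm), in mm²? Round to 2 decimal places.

At z = 8.6 mm: the 6.5×11.5 cube contributes its full rectangle (area 74.75 mm²). Overall, the cross-section is a single solid region. Net area = 74.75 mm².

74.75 mm²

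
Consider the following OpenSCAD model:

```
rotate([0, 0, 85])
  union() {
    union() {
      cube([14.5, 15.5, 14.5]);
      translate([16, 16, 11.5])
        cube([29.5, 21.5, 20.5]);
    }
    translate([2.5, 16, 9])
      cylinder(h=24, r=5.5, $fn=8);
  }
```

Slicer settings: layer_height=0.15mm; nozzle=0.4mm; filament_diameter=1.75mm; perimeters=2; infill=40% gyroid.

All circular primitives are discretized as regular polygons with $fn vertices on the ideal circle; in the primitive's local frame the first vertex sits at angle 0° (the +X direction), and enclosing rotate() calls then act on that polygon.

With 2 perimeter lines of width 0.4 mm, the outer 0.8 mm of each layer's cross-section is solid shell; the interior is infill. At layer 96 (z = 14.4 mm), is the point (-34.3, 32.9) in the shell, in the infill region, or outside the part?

shell

At z = 14.4 mm: the 14.5×15.5 cube contributes its full rectangle; the 29.5×21.5 cube at (16, 16) contributes its full rectangle; Merging all regions: the 2 present regions are separate (no shared area or edge), so areas and boundary lengths simply add and each stays a separate island — 2 connected regions; the cylinder at (2.5, 16): section is a regular 8-gon, circumradius r=5.5; Combining (union): the regions partially overlap (shared area 29.90 mm²), so overlapping operands fuse into one piece — 2 connected regions; (whole slice rotated 85° about Z — lengths, areas and connectivity unchanged). Overall, the cross-section has 2 separate islands. Undo the 85° rotation: the query point maps to (29.785, 37.037) in the un-rotated model frame. The nearest boundary edge runs (16.00, 37.50)→(45.50, 37.50); distance from the point to it = 0.46 mm. (Shell/infill is judged within the island containing the point — the largest one.) The point is inside the cross-section, 0.46 mm from the nearest boundary — within the 0.8 mm shell band (2 × 0.4).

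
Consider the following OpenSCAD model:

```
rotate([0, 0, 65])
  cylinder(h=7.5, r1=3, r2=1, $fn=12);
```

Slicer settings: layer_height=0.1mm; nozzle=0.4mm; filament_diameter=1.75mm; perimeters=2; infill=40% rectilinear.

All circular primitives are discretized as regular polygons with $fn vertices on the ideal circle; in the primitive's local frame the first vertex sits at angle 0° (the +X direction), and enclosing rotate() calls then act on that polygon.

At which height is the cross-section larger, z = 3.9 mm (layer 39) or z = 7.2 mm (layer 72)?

Layer 39 (z = 3.9): the cone: at t=0.520 of its height the radius interpolates to r₁+(r₂−r₁)t = 1.960, giving a regular 12-gon of that circumradius (area = (12/2)·1.960²·sin(360°/12) = 11.52 mm²); (whole slice rotated 65° about Z — lengths, areas and connectivity unchanged). So its area = 11.52 mm². Layer 72 (z = 7.2): the cone contributes a regular 12-gon of circumradius 1.080 (interpolated between r1=3 and r2=1 at t=0.960) (area = (12/2)·1.080²·sin(360°/12) = 3.50 mm²); (rotated 65° about Z; rotation is an isometry so areas/perimeters/island counts are preserved). So its area = 3.50 mm². Layer 39 is larger (11.52 vs 3.50 mm²).

layer 39 (z = 3.9 mm)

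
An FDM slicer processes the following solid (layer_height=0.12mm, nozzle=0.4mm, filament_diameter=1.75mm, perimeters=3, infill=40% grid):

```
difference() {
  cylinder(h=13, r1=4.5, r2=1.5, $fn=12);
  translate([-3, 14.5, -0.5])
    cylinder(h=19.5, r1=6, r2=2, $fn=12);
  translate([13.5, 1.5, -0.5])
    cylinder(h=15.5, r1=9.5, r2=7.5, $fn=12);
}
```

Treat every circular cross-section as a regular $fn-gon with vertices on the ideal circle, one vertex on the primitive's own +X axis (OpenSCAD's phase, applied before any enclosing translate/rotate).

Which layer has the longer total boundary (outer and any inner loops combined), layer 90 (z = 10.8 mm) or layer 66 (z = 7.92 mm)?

Layer 90 (z = 10.8): the cone: at t=0.831 of its height the radius interpolates to r₁+(r₂−r₁)t = 2.008, giving a regular 12-gon of that circumradius (perimeter = 2·12·2.008·sin(180°/12) = 12.47 mm); the cone at (-3, 14.5): at t=0.579 of its height the radius interpolates to r₁+(r₂−r₁)t = 3.682, giving a regular 12-gon of that circumradius (perimeter = 2·12·3.682·sin(180°/12) = 22.87 mm); the cone at (13.5, 1.5) (r1=9.5→r2=7.5) has section circumradius 8.042 here — a regular 12-gon (perimeter = 2·12·8.042·sin(180°/12) = 49.95 mm); After the difference (first − rest): starting from the cone, the cone at (-3, 14.5) misses the remaining region (no effect); the cone at (13.5, 1.5) misses the remaining region (no effect) — boundary = 12.47 mm. So its perimeter = 12.47 mm. Layer 66 (z = 7.92): the cone (r1=4.5→r2=1.5) has section circumradius 2.672 here — a regular 12-gon (perimeter = 2·12·2.672·sin(180°/12) = 16.60 mm); the cone at (-3, 14.5): at t=0.432 of its height the radius interpolates to r₁+(r₂−r₁)t = 4.273, giving a regular 12-gon of that circumradius (perimeter = 2·12·4.273·sin(180°/12) = 26.54 mm); the cone at (13.5, 1.5): at t=0.543 of its height the radius interpolates to r₁+(r₂−r₁)t = 8.414, giving a regular 12-gon of that circumradius (perimeter = 2·12·8.414·sin(180°/12) = 52.26 mm); Taking the first minus the rest: starting from the cone, the cone at (-3, 14.5) misses the remaining region (no effect); the cone at (13.5, 1.5) misses the remaining region (no effect) — boundary = 16.60 mm. So its perimeter = 16.60 mm. Layer 66 is larger (16.60 vs 12.47 mm).

layer 66 (z = 7.92 mm)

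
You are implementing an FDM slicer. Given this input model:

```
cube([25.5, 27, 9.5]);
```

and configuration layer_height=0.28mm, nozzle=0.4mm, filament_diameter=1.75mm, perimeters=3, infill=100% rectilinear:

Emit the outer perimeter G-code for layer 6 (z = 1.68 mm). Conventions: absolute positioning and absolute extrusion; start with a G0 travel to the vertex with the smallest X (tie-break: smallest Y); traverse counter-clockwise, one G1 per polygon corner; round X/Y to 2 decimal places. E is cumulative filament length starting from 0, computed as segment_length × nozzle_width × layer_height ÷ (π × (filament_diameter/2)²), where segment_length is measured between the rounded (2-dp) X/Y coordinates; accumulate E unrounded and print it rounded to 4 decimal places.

G0 X0.00 Y0.00 Z1.68
G1 X25.50 Y0.00 E1.1874
G1 X25.50 Y27.00 E2.4446
G1 X0.00 Y27.00 E3.6320
G1 X0.00 Y0.00 E4.8892

At z = 1.68 mm: the cube (footprint 25.5×27) is included at this height. The outline is a single polygon with 4 vertices. Extrusion per mm of travel: 0.4 × 0.28 / (π × 0.875²) = 0.046564. Accumulating E over each segment gives final E = 4.8892.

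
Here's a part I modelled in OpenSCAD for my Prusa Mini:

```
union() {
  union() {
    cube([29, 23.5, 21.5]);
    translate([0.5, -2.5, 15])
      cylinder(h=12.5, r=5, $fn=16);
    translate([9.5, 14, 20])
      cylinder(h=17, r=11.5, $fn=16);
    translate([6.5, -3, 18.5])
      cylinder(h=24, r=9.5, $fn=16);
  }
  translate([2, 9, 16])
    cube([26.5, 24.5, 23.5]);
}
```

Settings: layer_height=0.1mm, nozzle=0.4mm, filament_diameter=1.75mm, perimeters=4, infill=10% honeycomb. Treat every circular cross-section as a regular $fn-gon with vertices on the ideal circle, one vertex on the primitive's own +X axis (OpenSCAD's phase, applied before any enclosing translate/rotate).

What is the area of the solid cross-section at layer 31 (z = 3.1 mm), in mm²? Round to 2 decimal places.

681.50 mm²

At z = 3.1 mm: the cube is present — its section is the full 29×23.5 rectangle (area 681.50 mm²); the cylinder at (0.5, -2.5) is absent (z outside [15, 27.5]); the cylinder at (9.5, 14) does not reach this height (z outside [20, 37]); the cylinder at (6.5, -3) is not intersected at this z (z outside [18.5, 42.5]); Merging all regions: only the 29×23.5 cube is present, so the union is just that shape — area = 681.50 mm²; the cube at (2, 9) is absent (z outside [16, 39.5]); Merging all regions: only that combined region is present, so the union is just that shape — area = 681.50 mm². Overall, the cross-section is a single solid region. Net area = 681.50 mm².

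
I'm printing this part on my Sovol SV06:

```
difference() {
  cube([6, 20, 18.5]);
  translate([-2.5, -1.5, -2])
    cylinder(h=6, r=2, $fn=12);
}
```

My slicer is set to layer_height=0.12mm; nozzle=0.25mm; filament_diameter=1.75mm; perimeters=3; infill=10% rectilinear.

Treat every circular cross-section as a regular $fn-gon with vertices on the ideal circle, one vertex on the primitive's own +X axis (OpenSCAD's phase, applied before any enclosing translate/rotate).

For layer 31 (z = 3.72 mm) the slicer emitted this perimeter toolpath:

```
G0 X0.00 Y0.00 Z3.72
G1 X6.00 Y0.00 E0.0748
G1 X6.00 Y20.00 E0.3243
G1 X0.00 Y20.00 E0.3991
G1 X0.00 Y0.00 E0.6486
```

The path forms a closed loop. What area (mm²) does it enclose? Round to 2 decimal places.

Apply the shoelace formula to the sequence of (X, Y) vertices; enclosed area = 120.00 mm².

120.00 mm²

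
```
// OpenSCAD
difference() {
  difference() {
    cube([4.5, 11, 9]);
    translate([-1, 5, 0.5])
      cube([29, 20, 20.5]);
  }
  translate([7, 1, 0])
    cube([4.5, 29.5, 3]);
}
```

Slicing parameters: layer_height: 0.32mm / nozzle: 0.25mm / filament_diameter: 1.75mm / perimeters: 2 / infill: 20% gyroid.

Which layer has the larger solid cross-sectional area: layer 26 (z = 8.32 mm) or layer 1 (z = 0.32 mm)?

Layer 26 (z = 8.32): the cube is present — its section is the full 4.5×11 rectangle (area 49.50 mm²); the 29×20 cube at (-1, 5) contributes its full rectangle (area 580.00 mm²); Taking the first minus the rest: starting from the 4.5×11 cube (49.50 mm²), the 29×20 cube at (-1, 5) partially overlaps it — only the 27.00 mm² overlap (of its 580.00 mm²) is removed, clipping the outline — area = 22.50 mm²; the cube at (7, 1) is absent (z outside [0, 3]); After the difference (first − rest): none of the subtracted shapes is present at this height, so the result so far is unchanged — area = 22.50 mm². So its area = 22.50 mm². Layer 1 (z = 0.32): the 4.5×11 cube contributes its full rectangle (area 49.50 mm²); the cube at (-1, 5) does not reach this height (z outside [0.5, 21]); Taking the first minus the rest: none of the subtracted shapes is present at this height, so the 4.5×11 cube is unchanged — area = 49.50 mm²; the cube at (7, 1) (footprint 4.5×29.5) is included at this height (area 132.75 mm²); After the difference (first − rest): starting from the result so far (49.50 mm²), the 4.5×29.5 cube at (7, 1) misses the remaining region (no effect) — area = 49.50 mm². So its area = 49.50 mm². Layer 1 is larger (49.50 vs 22.50 mm²).

layer 1 (z = 0.32 mm)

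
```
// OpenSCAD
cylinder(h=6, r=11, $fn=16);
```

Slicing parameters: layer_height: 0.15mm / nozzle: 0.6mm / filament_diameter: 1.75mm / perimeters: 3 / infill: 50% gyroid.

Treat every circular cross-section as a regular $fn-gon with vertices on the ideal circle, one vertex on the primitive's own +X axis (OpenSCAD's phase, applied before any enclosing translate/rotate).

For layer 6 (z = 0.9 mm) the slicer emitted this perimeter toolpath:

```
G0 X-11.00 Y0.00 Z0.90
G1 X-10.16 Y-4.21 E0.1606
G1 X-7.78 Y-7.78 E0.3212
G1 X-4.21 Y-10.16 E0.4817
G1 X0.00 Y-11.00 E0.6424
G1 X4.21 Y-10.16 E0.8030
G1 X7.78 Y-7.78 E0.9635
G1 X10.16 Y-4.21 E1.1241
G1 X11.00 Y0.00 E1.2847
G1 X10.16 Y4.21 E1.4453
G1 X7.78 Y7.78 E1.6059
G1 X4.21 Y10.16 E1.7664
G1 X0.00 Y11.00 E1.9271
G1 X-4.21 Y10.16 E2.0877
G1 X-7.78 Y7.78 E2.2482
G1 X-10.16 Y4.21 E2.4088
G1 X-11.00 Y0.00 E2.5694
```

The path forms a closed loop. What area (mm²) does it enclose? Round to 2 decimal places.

370.40 mm²

Apply the shoelace formula to the sequence of (X, Y) vertices; enclosed area = 370.40 mm².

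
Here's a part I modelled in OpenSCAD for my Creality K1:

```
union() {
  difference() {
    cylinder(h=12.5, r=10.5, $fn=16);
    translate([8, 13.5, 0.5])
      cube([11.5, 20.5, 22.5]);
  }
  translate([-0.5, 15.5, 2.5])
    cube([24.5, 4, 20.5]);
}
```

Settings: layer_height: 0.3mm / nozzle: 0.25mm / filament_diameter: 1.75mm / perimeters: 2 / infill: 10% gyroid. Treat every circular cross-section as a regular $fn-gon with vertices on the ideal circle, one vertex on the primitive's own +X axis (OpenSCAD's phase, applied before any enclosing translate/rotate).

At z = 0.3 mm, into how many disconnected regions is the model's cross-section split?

1

At z = 0.3 mm: the r=10.5 cylinder gives a regular 16-gon of circumradius 10.5 (constant along its height); the cube at (8, 13.5) is not intersected at this z (z outside [0.5, 23]); After the difference (first − rest): none of the subtracted shapes is present at this height, so the r=10.5 cylinder is unchanged — 1 connected region; the cube at (-0.5, 15.5) is not intersected at this z (z outside [2.5, 23]); Merging all regions: only that combined region is present, so the union is just that shape — 1 connected region. The result has 1 disconnected region.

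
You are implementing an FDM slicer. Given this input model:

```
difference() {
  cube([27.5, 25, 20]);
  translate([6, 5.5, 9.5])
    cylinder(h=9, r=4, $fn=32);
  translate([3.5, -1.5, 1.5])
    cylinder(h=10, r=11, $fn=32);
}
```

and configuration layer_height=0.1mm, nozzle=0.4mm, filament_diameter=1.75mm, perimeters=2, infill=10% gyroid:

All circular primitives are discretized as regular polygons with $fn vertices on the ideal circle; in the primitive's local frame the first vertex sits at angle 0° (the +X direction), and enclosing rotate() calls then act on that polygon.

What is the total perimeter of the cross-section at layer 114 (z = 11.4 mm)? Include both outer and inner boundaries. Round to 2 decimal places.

At z = 11.4 mm: the 27.5×25 cube contributes its full rectangle (perimeter 105.00 mm); the r=4 cylinder at (6, 5.5) gives a regular 32-gon of circumradius 4 (constant along its height) (perimeter = 2·32·4.000·sin(180°/32) = 25.09 mm); the r=11 cylinder at (3.5, -1.5) contributes a regular 32-gon of circumradius 11 (perimeter = 2·32·11.000·sin(180°/32) = 69.00 mm); Subtracting the remaining from the first: starting from the 27.5×25 cube, the r=4 cylinder at (6, 5.5) lies wholly inside it (removes its full 49.94 mm² and its 25.09 mm outline becomes a hole wall); the r=11 cylinder at (3.5, -1.5) partially overlaps it — only the 61.95 mm² overlap (of its 377.69 mm²) is removed, clipping the outline — boundary = 101.33 mm. Overall, the cross-section is a single solid region. Total boundary length (outer) = 101.33 mm.

101.33 mm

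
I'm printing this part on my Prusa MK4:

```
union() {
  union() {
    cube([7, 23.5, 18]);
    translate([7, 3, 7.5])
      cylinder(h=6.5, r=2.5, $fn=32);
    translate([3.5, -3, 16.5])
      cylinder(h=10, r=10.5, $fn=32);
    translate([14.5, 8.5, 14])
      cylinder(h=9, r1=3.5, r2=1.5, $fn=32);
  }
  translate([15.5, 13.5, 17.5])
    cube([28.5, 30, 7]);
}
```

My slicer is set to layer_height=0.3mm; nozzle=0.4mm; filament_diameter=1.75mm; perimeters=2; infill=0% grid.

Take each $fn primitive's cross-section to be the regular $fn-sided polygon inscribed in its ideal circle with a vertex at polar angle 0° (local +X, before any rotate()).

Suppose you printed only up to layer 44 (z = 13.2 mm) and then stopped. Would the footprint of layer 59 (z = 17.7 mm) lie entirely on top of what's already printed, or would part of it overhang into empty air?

part overhangs

Compare the two slices. At z = 13.2: the cube is present — its section is the full 7×23.5 rectangle (area 164.50 mm²); the cylinder at (7, 3): section is a regular 32-gon, circumradius r=2.5 (area = (32/2)·2.500²·sin(360°/32) = 19.51 mm²); the cylinder at (3.5, -3) is absent (z outside [16.5, 26.5]); the cone at (14.5, 8.5) is not intersected at this z (z outside [14, 23]); Combining (union): the regions partially overlap — summed areas 184.01 mm² minus the doubly-counted overlap 9.75 mm² gives 174.25 mm² — area = 174.25 mm²; the cube at (15.5, 13.5) is absent (z outside [17.5, 24.5]); Combining (union): only the result so far is present, so the union is just that shape — area = 174.25 mm². At z = 17.7: the cube is present — its section is the full 7×23.5 rectangle (area 164.50 mm²); the cylinder at (7, 3) is not intersected at this z (z outside [7.5, 14]); the r=10.5 cylinder at (3.5, -3) contributes a regular 32-gon of circumradius 10.5 (area = (32/2)·10.500²·sin(360°/32) = 344.14 mm²); the cone at (14.5, 8.5): at t=0.411 of its height the radius interpolates to r₁+(r₂−r₁)t = 2.678, giving a regular 32-gon of that circumradius (area = (32/2)·2.678²·sin(360°/32) = 22.38 mm²); Taking the union: the regions partially overlap — summed areas 531.02 mm² minus the doubly-counted overlap 50.86 mm² gives 480.16 mm² — area = 480.16 mm²; the cube at (15.5, 13.5) is present — its section is the full 28.5×30 rectangle (area 855.00 mm²); Combining (union): the 2 present regions are separate (no shared area or edge), so areas and boundary lengths simply add and each stays a separate island — area = 1335.16 mm². Checking containment: at z = 17.7 the cross-section extends beyond the z = 13.2 cross-section by about 1160.91 mm².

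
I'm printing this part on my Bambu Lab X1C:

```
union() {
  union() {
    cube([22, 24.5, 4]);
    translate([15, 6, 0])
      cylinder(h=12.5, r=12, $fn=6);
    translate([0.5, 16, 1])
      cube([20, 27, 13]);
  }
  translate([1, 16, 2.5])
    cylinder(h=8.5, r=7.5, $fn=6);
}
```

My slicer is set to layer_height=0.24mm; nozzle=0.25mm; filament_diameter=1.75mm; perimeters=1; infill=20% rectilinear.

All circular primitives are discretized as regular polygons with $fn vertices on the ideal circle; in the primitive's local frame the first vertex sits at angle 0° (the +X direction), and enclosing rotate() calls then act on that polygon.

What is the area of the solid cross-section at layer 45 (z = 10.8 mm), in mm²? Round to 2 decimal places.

1015.93 mm²

At z = 10.8 mm: the cube is not intersected at this z (z outside [0, 4]); the r=12 cylinder at (15, 6) contributes a regular 6-gon of circumradius 12 (area = (6/2)·12.000²·sin(360°/6) = 374.12 mm²); the 20×27 cube at (0.5, 16) contributes its full rectangle (area 540.00 mm²); Combining (union): the regions partially overlap — summed areas 914.12 mm² minus the doubly-counted overlap 4.56 mm² gives 909.57 mm² — area = 909.57 mm²; the r=7.5 cylinder at (1, 16) gives a regular 6-gon of circumradius 7.5 (constant along its height) (area = (6/2)·7.500²·sin(360°/6) = 146.14 mm²); Combining (union): the regions partially overlap — summed areas 1055.71 mm² minus the doubly-counted overlap 39.78 mm² gives 1015.93 mm² — area = 1015.93 mm². Overall, the cross-section is a single solid region. Net area = 1015.93 mm².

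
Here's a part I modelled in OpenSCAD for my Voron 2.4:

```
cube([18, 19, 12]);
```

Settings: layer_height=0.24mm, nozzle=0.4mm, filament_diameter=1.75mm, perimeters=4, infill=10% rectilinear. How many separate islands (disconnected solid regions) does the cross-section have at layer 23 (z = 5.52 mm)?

1

At z = 5.52 mm: the 18×19 cube contributes its full rectangle. Overall, the cross-section is a single solid region. Island count = 1.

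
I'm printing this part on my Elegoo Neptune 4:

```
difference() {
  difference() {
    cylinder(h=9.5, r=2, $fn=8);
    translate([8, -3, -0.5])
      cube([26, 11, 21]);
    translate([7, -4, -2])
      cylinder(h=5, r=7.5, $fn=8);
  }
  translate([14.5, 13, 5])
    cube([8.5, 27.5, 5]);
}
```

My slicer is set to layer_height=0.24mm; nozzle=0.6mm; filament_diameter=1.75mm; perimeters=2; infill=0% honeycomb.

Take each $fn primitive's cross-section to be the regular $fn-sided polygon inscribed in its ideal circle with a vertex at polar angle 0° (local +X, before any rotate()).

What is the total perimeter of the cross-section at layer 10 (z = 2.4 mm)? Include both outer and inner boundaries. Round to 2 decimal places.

At z = 2.4 mm: the r=2 cylinder contributes a regular 8-gon of circumradius 2 (perimeter = 2·8·2.000·sin(180°/8) = 12.25 mm); the 26×11 cube at (8, -3) contributes its full rectangle (perimeter 74.00 mm); the cylinder at (7, -4): section is a regular 8-gon, circumradius r=7.5 (perimeter = 2·8·7.500·sin(180°/8) = 45.92 mm); After the difference (first − rest): starting from the r=2 cylinder, the 26×11 cube at (8, -3) misses the remaining region (no effect); the r=7.5 cylinder at (7, -4) partially overlaps it — only the 1.80 mm² overlap (of its 159.10 mm²) is removed, clipping the outline — boundary = 11.60 mm; the cube at (14.5, 13) is absent (z outside [5, 10]); After the difference (first − rest): none of the subtracted shapes is present at this height, so that combined region is unchanged — boundary = 11.60 mm. Overall, the cross-section is a single solid region. Total boundary length (outer) = 11.60 mm.

11.60 mm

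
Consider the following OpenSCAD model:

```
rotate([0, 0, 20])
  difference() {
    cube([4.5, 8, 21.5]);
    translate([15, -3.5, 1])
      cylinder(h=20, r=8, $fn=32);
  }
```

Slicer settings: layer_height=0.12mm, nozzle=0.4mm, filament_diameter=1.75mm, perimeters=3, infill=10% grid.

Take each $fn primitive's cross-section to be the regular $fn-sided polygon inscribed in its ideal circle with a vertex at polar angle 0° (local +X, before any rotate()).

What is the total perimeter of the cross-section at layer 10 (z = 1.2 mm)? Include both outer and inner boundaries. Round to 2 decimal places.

At z = 1.2 mm: the 4.5×8 cube contributes its full rectangle (perimeter 25.00 mm); the r=8 cylinder at (15, -3.5) contributes a regular 32-gon of circumradius 8 (perimeter = 2·32·8.000·sin(180°/32) = 50.18 mm); After the difference (first − rest): starting from the 4.5×8 cube, the r=8 cylinder at (15, -3.5) misses the remaining region (no effect) — boundary = 25.00 mm; (whole slice rotated 20° about Z — lengths, areas and connectivity unchanged). Overall, the cross-section is a single solid region. Total boundary length (outer) = 25.00 mm.

25.00 mm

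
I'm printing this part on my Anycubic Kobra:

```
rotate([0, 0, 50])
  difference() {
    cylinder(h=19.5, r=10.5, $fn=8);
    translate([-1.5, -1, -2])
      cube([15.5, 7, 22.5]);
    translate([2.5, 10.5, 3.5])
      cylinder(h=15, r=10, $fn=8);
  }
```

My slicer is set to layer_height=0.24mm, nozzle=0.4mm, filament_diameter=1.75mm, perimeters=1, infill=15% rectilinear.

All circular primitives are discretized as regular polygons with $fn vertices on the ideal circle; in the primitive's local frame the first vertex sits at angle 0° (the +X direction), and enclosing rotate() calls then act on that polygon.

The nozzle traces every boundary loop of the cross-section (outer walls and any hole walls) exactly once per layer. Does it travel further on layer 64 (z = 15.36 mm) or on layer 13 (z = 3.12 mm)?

layer 13 (z = 3.12 mm)

Layer 64 (z = 15.36): the cylinder: section is a regular 8-gon, circumradius r=10.5 (perimeter = 2·8·10.500·sin(180°/8) = 64.29 mm); the cube at (-1.5, -1) is present — its section is the full 15.5×7 rectangle (perimeter 45.00 mm); the cylinder at (2.5, 10.5): section is a regular 8-gon, circumradius r=10 (perimeter = 2·8·10.000·sin(180°/8) = 61.23 mm); Taking the first minus the rest: starting from the r=10.5 cylinder, the 15.5×7 cube at (-1.5, -1) partially overlaps it — only the 76.34 mm² overlap (of its 108.50 mm²) is removed, clipping the outline; the r=10 cylinder at (2.5, 10.5) partially overlaps it — only the 53.25 mm² overlap (of its 282.84 mm²) is removed, clipping the outline — boundary = 63.06 mm; (whole slice rotated 50° about Z — lengths, areas and connectivity unchanged). So its perimeter = 63.06 mm. Layer 13 (z = 3.12): the r=10.5 cylinder contributes a regular 8-gon of circumradius 10.5 (perimeter = 2·8·10.500·sin(180°/8) = 64.29 mm); the 15.5×7 cube at (-1.5, -1) contributes its full rectangle (perimeter 45.00 mm); the cylinder at (2.5, 10.5) is not intersected at this z (z outside [3.5, 18.5]); After the difference (first − rest): starting from the r=10.5 cylinder, the 15.5×7 cube at (-1.5, -1) partially overlaps it — only the 76.34 mm² overlap (of its 108.50 mm²) is removed, clipping the outline — boundary = 84.81 mm; (rotated 50° about Z; rotation is an isometry so areas/perimeters/island counts are preserved). So its perimeter = 84.81 mm. Layer 13 is larger (84.81 vs 63.06 mm).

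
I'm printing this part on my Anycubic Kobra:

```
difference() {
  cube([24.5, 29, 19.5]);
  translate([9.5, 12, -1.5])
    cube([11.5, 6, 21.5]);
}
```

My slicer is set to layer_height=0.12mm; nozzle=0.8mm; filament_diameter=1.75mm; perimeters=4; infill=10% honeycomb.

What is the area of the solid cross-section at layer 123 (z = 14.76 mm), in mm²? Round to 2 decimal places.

641.50 mm²

At z = 14.76 mm: the 24.5×29 cube contributes its full rectangle (area 710.50 mm²); the cube at (9.5, 12) is present — its section is the full 11.5×6 rectangle (area 69.00 mm²); After the difference (first − rest): starting from the 24.5×29 cube (710.50 mm²), the 11.5×6 cube at (9.5, 12) lies wholly inside it (removes its full 69.00 mm² and its 35.00 mm outline becomes a hole wall) — area = 641.50 mm². Overall, the cross-section is one region with 1 hole. Net area = 641.50 mm².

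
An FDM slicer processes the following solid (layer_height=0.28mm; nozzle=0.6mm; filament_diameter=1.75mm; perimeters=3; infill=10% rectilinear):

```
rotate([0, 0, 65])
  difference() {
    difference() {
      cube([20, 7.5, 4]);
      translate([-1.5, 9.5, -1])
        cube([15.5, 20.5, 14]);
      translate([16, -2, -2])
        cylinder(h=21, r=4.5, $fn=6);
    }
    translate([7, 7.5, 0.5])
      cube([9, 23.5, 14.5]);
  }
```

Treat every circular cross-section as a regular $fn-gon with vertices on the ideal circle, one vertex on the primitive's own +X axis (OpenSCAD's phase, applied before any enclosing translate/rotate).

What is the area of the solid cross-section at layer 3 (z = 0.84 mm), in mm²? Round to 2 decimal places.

At z = 0.84 mm: the cube is present — its section is the full 20×7.5 rectangle (area 150.00 mm²); the 15.5×20.5 cube at (-1.5, 9.5) contributes its full rectangle (area 317.75 mm²); the r=4.5 cylinder at (16, -2) gives a regular 6-gon of circumradius 4.5 (constant along its height) (area = (6/2)·4.500²·sin(360°/6) = 52.61 mm²); Taking the first minus the rest: starting from the 20×7.5 cube (150.00 mm²), the 15.5×20.5 cube at (-1.5, 9.5) misses the remaining region (no effect); the r=4.5 cylinder at (16, -2) partially overlaps it — only the 10.61 mm² overlap (of its 52.61 mm²) is removed, clipping the outline — area = 139.39 mm²; the cube at (7, 7.5) is present — its section is the full 9×23.5 rectangle (area 211.50 mm²); Subtracting the remaining from the first: starting from the result so far (139.39 mm²), the 9×23.5 cube at (7, 7.5) misses the remaining region (no effect) — area = 139.39 mm²; (rotated 65° about Z; rotation is an isometry so areas/perimeters/island counts are preserved). Overall, the cross-section is a single solid region. Net area = 139.39 mm².

139.39 mm²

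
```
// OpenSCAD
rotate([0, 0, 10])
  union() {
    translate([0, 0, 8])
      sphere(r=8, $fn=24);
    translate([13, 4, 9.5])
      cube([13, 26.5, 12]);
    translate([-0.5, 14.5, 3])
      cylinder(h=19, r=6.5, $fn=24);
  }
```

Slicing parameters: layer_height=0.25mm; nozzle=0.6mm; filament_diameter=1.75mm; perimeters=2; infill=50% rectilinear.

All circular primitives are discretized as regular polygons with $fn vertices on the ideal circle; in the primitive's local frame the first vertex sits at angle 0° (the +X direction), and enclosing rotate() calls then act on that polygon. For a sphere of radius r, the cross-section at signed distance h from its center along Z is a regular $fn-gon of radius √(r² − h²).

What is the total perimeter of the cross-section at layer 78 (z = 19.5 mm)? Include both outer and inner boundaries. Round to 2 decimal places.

119.72 mm

At z = 19.5 mm: the sphere is absent (|z−center|=11.500 > r=8); the cube at (13, 4) is present — its section is the full 13×26.5 rectangle (perimeter 79.00 mm); the r=6.5 cylinder at (-0.5, 14.5) contributes a regular 24-gon of circumradius 6.5 (perimeter = 2·24·6.500·sin(180°/24) = 40.72 mm); Merging all regions: the 2 present regions are separate (no shared area or edge), so areas and boundary lengths simply add and each stays a separate island — boundary = 119.72 mm; (whole slice rotated 10° about Z — lengths, areas and connectivity unchanged). Overall, the cross-section has 2 separate islands. Total boundary length (outer) = 119.72 mm.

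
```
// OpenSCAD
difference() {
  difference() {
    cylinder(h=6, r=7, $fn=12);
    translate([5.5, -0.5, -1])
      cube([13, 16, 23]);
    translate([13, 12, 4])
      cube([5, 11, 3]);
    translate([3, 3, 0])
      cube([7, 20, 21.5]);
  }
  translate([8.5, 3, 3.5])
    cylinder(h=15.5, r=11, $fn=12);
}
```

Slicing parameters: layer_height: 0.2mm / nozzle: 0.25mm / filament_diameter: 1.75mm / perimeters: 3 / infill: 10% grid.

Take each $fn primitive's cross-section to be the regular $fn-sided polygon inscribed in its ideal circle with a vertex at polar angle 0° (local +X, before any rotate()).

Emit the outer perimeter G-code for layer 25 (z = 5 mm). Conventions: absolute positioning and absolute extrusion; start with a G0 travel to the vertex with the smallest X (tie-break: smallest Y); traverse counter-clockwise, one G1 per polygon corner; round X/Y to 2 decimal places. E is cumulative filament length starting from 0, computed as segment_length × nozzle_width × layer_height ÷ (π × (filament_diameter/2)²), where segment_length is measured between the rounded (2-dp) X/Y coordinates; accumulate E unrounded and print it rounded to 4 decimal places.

At z = 5 mm: the r=7 cylinder contributes a regular 12-gon of circumradius 7; the cube at (5.5, -0.5) is present — its section is the full 13×16 rectangle; the 5×11 cube at (13, 12) contributes its full rectangle; the 7×20 cube at (3, 3) contributes its full rectangle; Subtracting the remaining from the first: starting from the r=7 cylinder, the 13×16 cube at (5.5, -0.5) partially overlaps it — only the 4.48 mm² overlap (of its 208.00 mm²) is removed, clipping the outline; the 5×11 cube at (13, 12) misses the remaining region (no effect); the 7×20 cube at (3, 3) partially overlaps it — only the 5.69 mm² overlap (of its 140.00 mm²) is removed, clipping the outline — 1 connected region; the r=11 cylinder at (8.5, 3) contributes a regular 12-gon of circumradius 11; After the difference (first − rest): starting from that combined region, the r=11 cylinder at (8.5, 3) partially overlaps it — only the 76.36 mm² overlap (of its 363.00 mm²) is removed, clipping the outline — 1 connected region. The outline is a single polygon with 10 vertices. Extrusion per mm of travel: 0.25 × 0.2 / (π × 0.875²) = 0.020788. Accumulating E over each segment gives final E = 0.7841.

G0 X-7.00 Y0.00 Z5.00
G1 X-6.06 Y-3.50 E0.0753
G1 X-3.50 Y-6.06 E0.1506
G1 X0.00 Y-7.00 E0.2259
G1 X2.74 Y-6.27 E0.2849
G1 X-1.03 Y-2.50 E0.3957
G1 X-2.50 Y3.00 E0.5140
G1 X-1.54 Y6.59 E0.5913
G1 X-3.50 Y6.06 E0.6335
G1 X-6.06 Y3.50 E0.7088
G1 X-7.00 Y0.00 E0.7841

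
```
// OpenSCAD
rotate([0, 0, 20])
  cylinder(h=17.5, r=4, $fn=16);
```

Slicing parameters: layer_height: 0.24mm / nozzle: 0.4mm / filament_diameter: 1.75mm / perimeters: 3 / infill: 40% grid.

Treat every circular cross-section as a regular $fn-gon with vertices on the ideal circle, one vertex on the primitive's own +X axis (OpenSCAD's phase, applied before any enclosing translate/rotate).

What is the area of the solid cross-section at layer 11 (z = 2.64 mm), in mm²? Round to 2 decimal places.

48.98 mm²

At z = 2.64 mm: the r=4 cylinder gives a regular 16-gon of circumradius 4 (constant along its height) (area = (16/2)·4.000²·sin(360°/16) = 48.98 mm²); (rotated 20° about Z; rotation is an isometry so areas/perimeters/island counts are preserved). Overall, the cross-section is a single solid region. Net area = 48.98 mm².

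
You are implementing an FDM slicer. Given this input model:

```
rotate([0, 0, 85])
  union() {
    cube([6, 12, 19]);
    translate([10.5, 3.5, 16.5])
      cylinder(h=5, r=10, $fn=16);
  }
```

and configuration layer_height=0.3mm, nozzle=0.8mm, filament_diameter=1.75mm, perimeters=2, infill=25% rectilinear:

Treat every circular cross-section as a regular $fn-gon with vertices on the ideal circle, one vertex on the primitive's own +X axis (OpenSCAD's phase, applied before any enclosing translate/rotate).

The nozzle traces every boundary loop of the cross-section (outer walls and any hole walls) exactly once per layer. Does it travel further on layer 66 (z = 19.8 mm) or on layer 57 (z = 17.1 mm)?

layer 57 (z = 17.1 mm)

Layer 66 (z = 19.8): the cube does not reach this height (z outside [0, 19]); the cylinder at (10.5, 3.5): section is a regular 16-gon, circumradius r=10 (perimeter = 2·16·10.000·sin(180°/16) = 62.43 mm); Combining (union): only the r=10 cylinder at (10.5, 3.5) is present, so the union is just that shape — boundary = 62.43 mm; (whole slice rotated 85° about Z — lengths, areas and connectivity unchanged). So its perimeter = 62.43 mm. Layer 57 (z = 17.1): the cube is present — its section is the full 6×12 rectangle (perimeter 36.00 mm); the cylinder at (10.5, 3.5): section is a regular 16-gon, circumradius r=10 (perimeter = 2·16·10.000·sin(180°/16) = 62.43 mm); Combining (union): the regions partially overlap (shared area 51.63 mm²), so the edge portions inside another operand are dropped and the merged outline is re-measured after clipping — boundary = 67.25 mm; (rotated 85° about Z; rotation is an isometry so areas/perimeters/island counts are preserved). So its perimeter = 67.25 mm. Layer 57 is larger (67.25 vs 62.43 mm).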